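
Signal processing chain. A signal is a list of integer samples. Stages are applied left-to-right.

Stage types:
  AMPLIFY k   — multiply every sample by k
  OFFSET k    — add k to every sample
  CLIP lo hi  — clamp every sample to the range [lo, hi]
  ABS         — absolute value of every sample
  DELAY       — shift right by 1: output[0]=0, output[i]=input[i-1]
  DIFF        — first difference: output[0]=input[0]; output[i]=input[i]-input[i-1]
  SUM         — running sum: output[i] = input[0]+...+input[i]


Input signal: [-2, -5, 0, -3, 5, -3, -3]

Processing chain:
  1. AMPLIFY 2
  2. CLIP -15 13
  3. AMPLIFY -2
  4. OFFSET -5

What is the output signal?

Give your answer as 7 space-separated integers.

Answer: 3 15 -5 7 -25 7 7

Derivation:
Input: [-2, -5, 0, -3, 5, -3, -3]
Stage 1 (AMPLIFY 2): -2*2=-4, -5*2=-10, 0*2=0, -3*2=-6, 5*2=10, -3*2=-6, -3*2=-6 -> [-4, -10, 0, -6, 10, -6, -6]
Stage 2 (CLIP -15 13): clip(-4,-15,13)=-4, clip(-10,-15,13)=-10, clip(0,-15,13)=0, clip(-6,-15,13)=-6, clip(10,-15,13)=10, clip(-6,-15,13)=-6, clip(-6,-15,13)=-6 -> [-4, -10, 0, -6, 10, -6, -6]
Stage 3 (AMPLIFY -2): -4*-2=8, -10*-2=20, 0*-2=0, -6*-2=12, 10*-2=-20, -6*-2=12, -6*-2=12 -> [8, 20, 0, 12, -20, 12, 12]
Stage 4 (OFFSET -5): 8+-5=3, 20+-5=15, 0+-5=-5, 12+-5=7, -20+-5=-25, 12+-5=7, 12+-5=7 -> [3, 15, -5, 7, -25, 7, 7]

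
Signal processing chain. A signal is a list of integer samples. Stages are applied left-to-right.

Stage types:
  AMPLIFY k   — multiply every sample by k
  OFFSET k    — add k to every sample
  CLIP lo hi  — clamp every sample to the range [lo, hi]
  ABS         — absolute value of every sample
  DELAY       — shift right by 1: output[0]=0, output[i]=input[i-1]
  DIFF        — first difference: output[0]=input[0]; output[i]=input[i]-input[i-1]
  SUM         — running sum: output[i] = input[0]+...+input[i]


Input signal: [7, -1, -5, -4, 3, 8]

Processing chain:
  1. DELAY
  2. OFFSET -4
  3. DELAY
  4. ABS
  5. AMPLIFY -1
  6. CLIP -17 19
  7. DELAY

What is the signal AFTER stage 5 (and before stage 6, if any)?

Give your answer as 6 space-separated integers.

Input: [7, -1, -5, -4, 3, 8]
Stage 1 (DELAY): [0, 7, -1, -5, -4, 3] = [0, 7, -1, -5, -4, 3] -> [0, 7, -1, -5, -4, 3]
Stage 2 (OFFSET -4): 0+-4=-4, 7+-4=3, -1+-4=-5, -5+-4=-9, -4+-4=-8, 3+-4=-1 -> [-4, 3, -5, -9, -8, -1]
Stage 3 (DELAY): [0, -4, 3, -5, -9, -8] = [0, -4, 3, -5, -9, -8] -> [0, -4, 3, -5, -9, -8]
Stage 4 (ABS): |0|=0, |-4|=4, |3|=3, |-5|=5, |-9|=9, |-8|=8 -> [0, 4, 3, 5, 9, 8]
Stage 5 (AMPLIFY -1): 0*-1=0, 4*-1=-4, 3*-1=-3, 5*-1=-5, 9*-1=-9, 8*-1=-8 -> [0, -4, -3, -5, -9, -8]

Answer: 0 -4 -3 -5 -9 -8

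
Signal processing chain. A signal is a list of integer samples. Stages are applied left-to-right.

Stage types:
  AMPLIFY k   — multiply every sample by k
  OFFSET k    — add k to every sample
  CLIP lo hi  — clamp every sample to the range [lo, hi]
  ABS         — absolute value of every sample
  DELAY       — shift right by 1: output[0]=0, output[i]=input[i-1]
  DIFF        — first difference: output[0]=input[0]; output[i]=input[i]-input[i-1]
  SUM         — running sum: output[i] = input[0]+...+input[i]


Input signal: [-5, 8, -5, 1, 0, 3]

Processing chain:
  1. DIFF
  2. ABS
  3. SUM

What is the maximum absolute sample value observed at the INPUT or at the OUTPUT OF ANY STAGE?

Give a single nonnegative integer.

Answer: 41

Derivation:
Input: [-5, 8, -5, 1, 0, 3] (max |s|=8)
Stage 1 (DIFF): s[0]=-5, 8--5=13, -5-8=-13, 1--5=6, 0-1=-1, 3-0=3 -> [-5, 13, -13, 6, -1, 3] (max |s|=13)
Stage 2 (ABS): |-5|=5, |13|=13, |-13|=13, |6|=6, |-1|=1, |3|=3 -> [5, 13, 13, 6, 1, 3] (max |s|=13)
Stage 3 (SUM): sum[0..0]=5, sum[0..1]=18, sum[0..2]=31, sum[0..3]=37, sum[0..4]=38, sum[0..5]=41 -> [5, 18, 31, 37, 38, 41] (max |s|=41)
Overall max amplitude: 41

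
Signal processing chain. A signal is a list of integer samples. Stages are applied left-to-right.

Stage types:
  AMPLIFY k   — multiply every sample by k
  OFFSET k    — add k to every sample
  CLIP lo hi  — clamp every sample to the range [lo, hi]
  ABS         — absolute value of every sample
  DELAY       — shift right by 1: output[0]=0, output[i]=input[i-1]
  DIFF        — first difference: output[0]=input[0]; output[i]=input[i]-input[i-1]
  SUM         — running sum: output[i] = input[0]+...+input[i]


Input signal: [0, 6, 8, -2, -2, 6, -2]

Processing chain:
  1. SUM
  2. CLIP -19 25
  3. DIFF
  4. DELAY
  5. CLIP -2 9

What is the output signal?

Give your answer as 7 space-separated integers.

Input: [0, 6, 8, -2, -2, 6, -2]
Stage 1 (SUM): sum[0..0]=0, sum[0..1]=6, sum[0..2]=14, sum[0..3]=12, sum[0..4]=10, sum[0..5]=16, sum[0..6]=14 -> [0, 6, 14, 12, 10, 16, 14]
Stage 2 (CLIP -19 25): clip(0,-19,25)=0, clip(6,-19,25)=6, clip(14,-19,25)=14, clip(12,-19,25)=12, clip(10,-19,25)=10, clip(16,-19,25)=16, clip(14,-19,25)=14 -> [0, 6, 14, 12, 10, 16, 14]
Stage 3 (DIFF): s[0]=0, 6-0=6, 14-6=8, 12-14=-2, 10-12=-2, 16-10=6, 14-16=-2 -> [0, 6, 8, -2, -2, 6, -2]
Stage 4 (DELAY): [0, 0, 6, 8, -2, -2, 6] = [0, 0, 6, 8, -2, -2, 6] -> [0, 0, 6, 8, -2, -2, 6]
Stage 5 (CLIP -2 9): clip(0,-2,9)=0, clip(0,-2,9)=0, clip(6,-2,9)=6, clip(8,-2,9)=8, clip(-2,-2,9)=-2, clip(-2,-2,9)=-2, clip(6,-2,9)=6 -> [0, 0, 6, 8, -2, -2, 6]

Answer: 0 0 6 8 -2 -2 6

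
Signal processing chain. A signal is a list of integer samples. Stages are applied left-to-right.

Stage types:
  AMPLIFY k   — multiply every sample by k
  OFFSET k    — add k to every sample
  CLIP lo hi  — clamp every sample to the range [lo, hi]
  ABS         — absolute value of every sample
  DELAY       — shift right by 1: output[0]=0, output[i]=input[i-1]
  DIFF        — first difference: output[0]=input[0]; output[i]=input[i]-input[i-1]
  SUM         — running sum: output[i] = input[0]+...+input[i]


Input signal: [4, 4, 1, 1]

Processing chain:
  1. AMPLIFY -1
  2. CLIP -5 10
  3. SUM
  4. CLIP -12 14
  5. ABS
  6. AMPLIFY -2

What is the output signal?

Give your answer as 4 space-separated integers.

Input: [4, 4, 1, 1]
Stage 1 (AMPLIFY -1): 4*-1=-4, 4*-1=-4, 1*-1=-1, 1*-1=-1 -> [-4, -4, -1, -1]
Stage 2 (CLIP -5 10): clip(-4,-5,10)=-4, clip(-4,-5,10)=-4, clip(-1,-5,10)=-1, clip(-1,-5,10)=-1 -> [-4, -4, -1, -1]
Stage 3 (SUM): sum[0..0]=-4, sum[0..1]=-8, sum[0..2]=-9, sum[0..3]=-10 -> [-4, -8, -9, -10]
Stage 4 (CLIP -12 14): clip(-4,-12,14)=-4, clip(-8,-12,14)=-8, clip(-9,-12,14)=-9, clip(-10,-12,14)=-10 -> [-4, -8, -9, -10]
Stage 5 (ABS): |-4|=4, |-8|=8, |-9|=9, |-10|=10 -> [4, 8, 9, 10]
Stage 6 (AMPLIFY -2): 4*-2=-8, 8*-2=-16, 9*-2=-18, 10*-2=-20 -> [-8, -16, -18, -20]

Answer: -8 -16 -18 -20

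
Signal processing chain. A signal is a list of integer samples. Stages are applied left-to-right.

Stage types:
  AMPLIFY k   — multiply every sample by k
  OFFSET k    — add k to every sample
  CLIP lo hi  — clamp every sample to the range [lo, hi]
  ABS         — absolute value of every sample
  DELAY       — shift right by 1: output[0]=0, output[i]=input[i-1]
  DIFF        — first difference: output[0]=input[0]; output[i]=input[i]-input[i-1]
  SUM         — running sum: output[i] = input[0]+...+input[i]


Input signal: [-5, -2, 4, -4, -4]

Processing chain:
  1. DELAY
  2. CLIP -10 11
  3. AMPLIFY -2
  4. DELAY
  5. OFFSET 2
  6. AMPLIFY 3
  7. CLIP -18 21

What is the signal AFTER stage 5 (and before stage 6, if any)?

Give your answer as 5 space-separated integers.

Answer: 2 2 12 6 -6

Derivation:
Input: [-5, -2, 4, -4, -4]
Stage 1 (DELAY): [0, -5, -2, 4, -4] = [0, -5, -2, 4, -4] -> [0, -5, -2, 4, -4]
Stage 2 (CLIP -10 11): clip(0,-10,11)=0, clip(-5,-10,11)=-5, clip(-2,-10,11)=-2, clip(4,-10,11)=4, clip(-4,-10,11)=-4 -> [0, -5, -2, 4, -4]
Stage 3 (AMPLIFY -2): 0*-2=0, -5*-2=10, -2*-2=4, 4*-2=-8, -4*-2=8 -> [0, 10, 4, -8, 8]
Stage 4 (DELAY): [0, 0, 10, 4, -8] = [0, 0, 10, 4, -8] -> [0, 0, 10, 4, -8]
Stage 5 (OFFSET 2): 0+2=2, 0+2=2, 10+2=12, 4+2=6, -8+2=-6 -> [2, 2, 12, 6, -6]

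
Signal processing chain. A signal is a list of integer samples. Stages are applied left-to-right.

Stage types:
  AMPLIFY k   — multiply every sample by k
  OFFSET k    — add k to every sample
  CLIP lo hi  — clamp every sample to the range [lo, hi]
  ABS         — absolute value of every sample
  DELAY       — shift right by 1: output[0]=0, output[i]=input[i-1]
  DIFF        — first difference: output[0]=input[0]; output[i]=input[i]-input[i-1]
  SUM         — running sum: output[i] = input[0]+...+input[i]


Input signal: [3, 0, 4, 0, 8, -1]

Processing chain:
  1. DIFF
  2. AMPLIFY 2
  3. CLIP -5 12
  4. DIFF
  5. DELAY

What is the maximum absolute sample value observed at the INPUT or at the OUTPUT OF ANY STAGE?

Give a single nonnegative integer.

Answer: 18

Derivation:
Input: [3, 0, 4, 0, 8, -1] (max |s|=8)
Stage 1 (DIFF): s[0]=3, 0-3=-3, 4-0=4, 0-4=-4, 8-0=8, -1-8=-9 -> [3, -3, 4, -4, 8, -9] (max |s|=9)
Stage 2 (AMPLIFY 2): 3*2=6, -3*2=-6, 4*2=8, -4*2=-8, 8*2=16, -9*2=-18 -> [6, -6, 8, -8, 16, -18] (max |s|=18)
Stage 3 (CLIP -5 12): clip(6,-5,12)=6, clip(-6,-5,12)=-5, clip(8,-5,12)=8, clip(-8,-5,12)=-5, clip(16,-5,12)=12, clip(-18,-5,12)=-5 -> [6, -5, 8, -5, 12, -5] (max |s|=12)
Stage 4 (DIFF): s[0]=6, -5-6=-11, 8--5=13, -5-8=-13, 12--5=17, -5-12=-17 -> [6, -11, 13, -13, 17, -17] (max |s|=17)
Stage 5 (DELAY): [0, 6, -11, 13, -13, 17] = [0, 6, -11, 13, -13, 17] -> [0, 6, -11, 13, -13, 17] (max |s|=17)
Overall max amplitude: 18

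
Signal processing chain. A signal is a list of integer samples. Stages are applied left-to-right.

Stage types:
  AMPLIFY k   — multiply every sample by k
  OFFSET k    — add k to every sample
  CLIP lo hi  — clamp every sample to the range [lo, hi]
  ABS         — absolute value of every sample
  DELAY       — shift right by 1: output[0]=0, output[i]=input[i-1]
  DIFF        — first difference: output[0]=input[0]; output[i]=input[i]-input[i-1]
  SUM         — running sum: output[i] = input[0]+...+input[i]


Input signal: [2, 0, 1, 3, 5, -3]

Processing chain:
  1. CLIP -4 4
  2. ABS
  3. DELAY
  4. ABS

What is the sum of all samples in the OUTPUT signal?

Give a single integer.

Answer: 10

Derivation:
Input: [2, 0, 1, 3, 5, -3]
Stage 1 (CLIP -4 4): clip(2,-4,4)=2, clip(0,-4,4)=0, clip(1,-4,4)=1, clip(3,-4,4)=3, clip(5,-4,4)=4, clip(-3,-4,4)=-3 -> [2, 0, 1, 3, 4, -3]
Stage 2 (ABS): |2|=2, |0|=0, |1|=1, |3|=3, |4|=4, |-3|=3 -> [2, 0, 1, 3, 4, 3]
Stage 3 (DELAY): [0, 2, 0, 1, 3, 4] = [0, 2, 0, 1, 3, 4] -> [0, 2, 0, 1, 3, 4]
Stage 4 (ABS): |0|=0, |2|=2, |0|=0, |1|=1, |3|=3, |4|=4 -> [0, 2, 0, 1, 3, 4]
Output sum: 10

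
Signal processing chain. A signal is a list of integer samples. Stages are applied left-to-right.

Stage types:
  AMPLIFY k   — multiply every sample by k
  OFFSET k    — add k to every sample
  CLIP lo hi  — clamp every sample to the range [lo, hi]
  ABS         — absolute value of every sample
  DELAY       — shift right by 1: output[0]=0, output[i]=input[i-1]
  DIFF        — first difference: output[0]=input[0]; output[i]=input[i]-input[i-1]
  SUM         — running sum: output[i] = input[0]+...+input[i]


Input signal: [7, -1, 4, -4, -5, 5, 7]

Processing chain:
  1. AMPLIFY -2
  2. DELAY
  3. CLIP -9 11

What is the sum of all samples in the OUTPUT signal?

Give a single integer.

Input: [7, -1, 4, -4, -5, 5, 7]
Stage 1 (AMPLIFY -2): 7*-2=-14, -1*-2=2, 4*-2=-8, -4*-2=8, -5*-2=10, 5*-2=-10, 7*-2=-14 -> [-14, 2, -8, 8, 10, -10, -14]
Stage 2 (DELAY): [0, -14, 2, -8, 8, 10, -10] = [0, -14, 2, -8, 8, 10, -10] -> [0, -14, 2, -8, 8, 10, -10]
Stage 3 (CLIP -9 11): clip(0,-9,11)=0, clip(-14,-9,11)=-9, clip(2,-9,11)=2, clip(-8,-9,11)=-8, clip(8,-9,11)=8, clip(10,-9,11)=10, clip(-10,-9,11)=-9 -> [0, -9, 2, -8, 8, 10, -9]
Output sum: -6

Answer: -6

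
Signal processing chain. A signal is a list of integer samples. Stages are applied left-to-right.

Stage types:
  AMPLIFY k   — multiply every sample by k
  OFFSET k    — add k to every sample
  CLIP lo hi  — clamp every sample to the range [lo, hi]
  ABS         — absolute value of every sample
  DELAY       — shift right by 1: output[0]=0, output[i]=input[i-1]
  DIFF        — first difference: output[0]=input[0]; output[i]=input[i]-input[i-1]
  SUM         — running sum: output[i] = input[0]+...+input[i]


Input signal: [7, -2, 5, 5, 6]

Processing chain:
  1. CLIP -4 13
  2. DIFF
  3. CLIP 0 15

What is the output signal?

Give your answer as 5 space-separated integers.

Answer: 7 0 7 0 1

Derivation:
Input: [7, -2, 5, 5, 6]
Stage 1 (CLIP -4 13): clip(7,-4,13)=7, clip(-2,-4,13)=-2, clip(5,-4,13)=5, clip(5,-4,13)=5, clip(6,-4,13)=6 -> [7, -2, 5, 5, 6]
Stage 2 (DIFF): s[0]=7, -2-7=-9, 5--2=7, 5-5=0, 6-5=1 -> [7, -9, 7, 0, 1]
Stage 3 (CLIP 0 15): clip(7,0,15)=7, clip(-9,0,15)=0, clip(7,0,15)=7, clip(0,0,15)=0, clip(1,0,15)=1 -> [7, 0, 7, 0, 1]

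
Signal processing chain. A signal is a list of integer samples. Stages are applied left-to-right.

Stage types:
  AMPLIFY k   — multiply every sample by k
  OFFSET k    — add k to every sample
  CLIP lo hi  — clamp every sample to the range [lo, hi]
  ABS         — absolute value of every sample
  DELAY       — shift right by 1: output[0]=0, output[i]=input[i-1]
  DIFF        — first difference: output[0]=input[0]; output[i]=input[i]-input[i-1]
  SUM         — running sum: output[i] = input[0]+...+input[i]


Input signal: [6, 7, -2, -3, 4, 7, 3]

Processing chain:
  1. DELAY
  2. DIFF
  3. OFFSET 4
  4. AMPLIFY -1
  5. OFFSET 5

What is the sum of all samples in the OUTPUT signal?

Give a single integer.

Input: [6, 7, -2, -3, 4, 7, 3]
Stage 1 (DELAY): [0, 6, 7, -2, -3, 4, 7] = [0, 6, 7, -2, -3, 4, 7] -> [0, 6, 7, -2, -3, 4, 7]
Stage 2 (DIFF): s[0]=0, 6-0=6, 7-6=1, -2-7=-9, -3--2=-1, 4--3=7, 7-4=3 -> [0, 6, 1, -9, -1, 7, 3]
Stage 3 (OFFSET 4): 0+4=4, 6+4=10, 1+4=5, -9+4=-5, -1+4=3, 7+4=11, 3+4=7 -> [4, 10, 5, -5, 3, 11, 7]
Stage 4 (AMPLIFY -1): 4*-1=-4, 10*-1=-10, 5*-1=-5, -5*-1=5, 3*-1=-3, 11*-1=-11, 7*-1=-7 -> [-4, -10, -5, 5, -3, -11, -7]
Stage 5 (OFFSET 5): -4+5=1, -10+5=-5, -5+5=0, 5+5=10, -3+5=2, -11+5=-6, -7+5=-2 -> [1, -5, 0, 10, 2, -6, -2]
Output sum: 0

Answer: 0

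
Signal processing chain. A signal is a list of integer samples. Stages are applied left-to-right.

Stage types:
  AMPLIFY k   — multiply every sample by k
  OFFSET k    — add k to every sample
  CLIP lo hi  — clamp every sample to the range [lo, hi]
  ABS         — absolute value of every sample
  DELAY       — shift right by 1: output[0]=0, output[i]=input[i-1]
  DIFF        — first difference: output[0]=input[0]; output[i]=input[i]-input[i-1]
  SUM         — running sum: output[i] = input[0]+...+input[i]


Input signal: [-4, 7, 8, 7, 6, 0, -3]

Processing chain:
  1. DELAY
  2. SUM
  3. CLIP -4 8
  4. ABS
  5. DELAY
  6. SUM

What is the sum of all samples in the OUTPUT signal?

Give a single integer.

Input: [-4, 7, 8, 7, 6, 0, -3]
Stage 1 (DELAY): [0, -4, 7, 8, 7, 6, 0] = [0, -4, 7, 8, 7, 6, 0] -> [0, -4, 7, 8, 7, 6, 0]
Stage 2 (SUM): sum[0..0]=0, sum[0..1]=-4, sum[0..2]=3, sum[0..3]=11, sum[0..4]=18, sum[0..5]=24, sum[0..6]=24 -> [0, -4, 3, 11, 18, 24, 24]
Stage 3 (CLIP -4 8): clip(0,-4,8)=0, clip(-4,-4,8)=-4, clip(3,-4,8)=3, clip(11,-4,8)=8, clip(18,-4,8)=8, clip(24,-4,8)=8, clip(24,-4,8)=8 -> [0, -4, 3, 8, 8, 8, 8]
Stage 4 (ABS): |0|=0, |-4|=4, |3|=3, |8|=8, |8|=8, |8|=8, |8|=8 -> [0, 4, 3, 8, 8, 8, 8]
Stage 5 (DELAY): [0, 0, 4, 3, 8, 8, 8] = [0, 0, 4, 3, 8, 8, 8] -> [0, 0, 4, 3, 8, 8, 8]
Stage 6 (SUM): sum[0..0]=0, sum[0..1]=0, sum[0..2]=4, sum[0..3]=7, sum[0..4]=15, sum[0..5]=23, sum[0..6]=31 -> [0, 0, 4, 7, 15, 23, 31]
Output sum: 80

Answer: 80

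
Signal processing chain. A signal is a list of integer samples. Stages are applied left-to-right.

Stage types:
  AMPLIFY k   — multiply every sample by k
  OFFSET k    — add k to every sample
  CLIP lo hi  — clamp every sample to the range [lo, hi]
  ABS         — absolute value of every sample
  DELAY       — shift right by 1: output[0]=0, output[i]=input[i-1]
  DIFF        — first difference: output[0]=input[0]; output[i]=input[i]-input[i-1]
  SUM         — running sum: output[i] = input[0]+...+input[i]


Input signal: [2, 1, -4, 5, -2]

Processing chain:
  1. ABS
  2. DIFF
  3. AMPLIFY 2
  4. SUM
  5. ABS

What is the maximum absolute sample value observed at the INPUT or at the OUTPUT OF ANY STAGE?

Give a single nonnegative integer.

Answer: 10

Derivation:
Input: [2, 1, -4, 5, -2] (max |s|=5)
Stage 1 (ABS): |2|=2, |1|=1, |-4|=4, |5|=5, |-2|=2 -> [2, 1, 4, 5, 2] (max |s|=5)
Stage 2 (DIFF): s[0]=2, 1-2=-1, 4-1=3, 5-4=1, 2-5=-3 -> [2, -1, 3, 1, -3] (max |s|=3)
Stage 3 (AMPLIFY 2): 2*2=4, -1*2=-2, 3*2=6, 1*2=2, -3*2=-6 -> [4, -2, 6, 2, -6] (max |s|=6)
Stage 4 (SUM): sum[0..0]=4, sum[0..1]=2, sum[0..2]=8, sum[0..3]=10, sum[0..4]=4 -> [4, 2, 8, 10, 4] (max |s|=10)
Stage 5 (ABS): |4|=4, |2|=2, |8|=8, |10|=10, |4|=4 -> [4, 2, 8, 10, 4] (max |s|=10)
Overall max amplitude: 10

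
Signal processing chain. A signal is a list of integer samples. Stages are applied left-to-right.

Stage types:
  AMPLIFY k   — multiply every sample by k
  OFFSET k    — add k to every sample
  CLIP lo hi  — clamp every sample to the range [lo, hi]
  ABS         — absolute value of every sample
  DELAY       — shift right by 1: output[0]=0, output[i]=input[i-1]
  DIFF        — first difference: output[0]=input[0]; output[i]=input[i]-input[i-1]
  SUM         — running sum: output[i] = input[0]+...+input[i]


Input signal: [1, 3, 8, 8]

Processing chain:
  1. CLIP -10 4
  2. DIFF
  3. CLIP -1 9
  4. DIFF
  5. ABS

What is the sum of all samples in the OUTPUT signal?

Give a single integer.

Input: [1, 3, 8, 8]
Stage 1 (CLIP -10 4): clip(1,-10,4)=1, clip(3,-10,4)=3, clip(8,-10,4)=4, clip(8,-10,4)=4 -> [1, 3, 4, 4]
Stage 2 (DIFF): s[0]=1, 3-1=2, 4-3=1, 4-4=0 -> [1, 2, 1, 0]
Stage 3 (CLIP -1 9): clip(1,-1,9)=1, clip(2,-1,9)=2, clip(1,-1,9)=1, clip(0,-1,9)=0 -> [1, 2, 1, 0]
Stage 4 (DIFF): s[0]=1, 2-1=1, 1-2=-1, 0-1=-1 -> [1, 1, -1, -1]
Stage 5 (ABS): |1|=1, |1|=1, |-1|=1, |-1|=1 -> [1, 1, 1, 1]
Output sum: 4

Answer: 4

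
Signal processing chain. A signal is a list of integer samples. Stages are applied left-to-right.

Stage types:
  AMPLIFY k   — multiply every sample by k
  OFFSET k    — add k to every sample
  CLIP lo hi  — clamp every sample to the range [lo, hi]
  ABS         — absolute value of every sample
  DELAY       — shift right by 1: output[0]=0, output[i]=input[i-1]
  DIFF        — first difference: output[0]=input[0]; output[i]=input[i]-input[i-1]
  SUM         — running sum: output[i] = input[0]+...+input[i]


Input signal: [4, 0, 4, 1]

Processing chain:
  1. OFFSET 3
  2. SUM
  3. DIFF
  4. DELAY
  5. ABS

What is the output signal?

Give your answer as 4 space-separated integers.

Answer: 0 7 3 7

Derivation:
Input: [4, 0, 4, 1]
Stage 1 (OFFSET 3): 4+3=7, 0+3=3, 4+3=7, 1+3=4 -> [7, 3, 7, 4]
Stage 2 (SUM): sum[0..0]=7, sum[0..1]=10, sum[0..2]=17, sum[0..3]=21 -> [7, 10, 17, 21]
Stage 3 (DIFF): s[0]=7, 10-7=3, 17-10=7, 21-17=4 -> [7, 3, 7, 4]
Stage 4 (DELAY): [0, 7, 3, 7] = [0, 7, 3, 7] -> [0, 7, 3, 7]
Stage 5 (ABS): |0|=0, |7|=7, |3|=3, |7|=7 -> [0, 7, 3, 7]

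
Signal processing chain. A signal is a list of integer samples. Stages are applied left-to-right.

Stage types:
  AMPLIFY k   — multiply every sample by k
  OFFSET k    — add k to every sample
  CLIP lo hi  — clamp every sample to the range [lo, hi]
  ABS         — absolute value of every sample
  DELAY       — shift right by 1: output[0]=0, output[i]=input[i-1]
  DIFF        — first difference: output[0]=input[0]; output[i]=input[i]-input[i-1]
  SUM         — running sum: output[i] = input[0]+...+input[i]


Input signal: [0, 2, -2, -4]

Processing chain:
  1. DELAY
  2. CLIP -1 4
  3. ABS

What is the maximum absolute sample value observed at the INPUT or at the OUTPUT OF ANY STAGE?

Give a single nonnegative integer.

Answer: 4

Derivation:
Input: [0, 2, -2, -4] (max |s|=4)
Stage 1 (DELAY): [0, 0, 2, -2] = [0, 0, 2, -2] -> [0, 0, 2, -2] (max |s|=2)
Stage 2 (CLIP -1 4): clip(0,-1,4)=0, clip(0,-1,4)=0, clip(2,-1,4)=2, clip(-2,-1,4)=-1 -> [0, 0, 2, -1] (max |s|=2)
Stage 3 (ABS): |0|=0, |0|=0, |2|=2, |-1|=1 -> [0, 0, 2, 1] (max |s|=2)
Overall max amplitude: 4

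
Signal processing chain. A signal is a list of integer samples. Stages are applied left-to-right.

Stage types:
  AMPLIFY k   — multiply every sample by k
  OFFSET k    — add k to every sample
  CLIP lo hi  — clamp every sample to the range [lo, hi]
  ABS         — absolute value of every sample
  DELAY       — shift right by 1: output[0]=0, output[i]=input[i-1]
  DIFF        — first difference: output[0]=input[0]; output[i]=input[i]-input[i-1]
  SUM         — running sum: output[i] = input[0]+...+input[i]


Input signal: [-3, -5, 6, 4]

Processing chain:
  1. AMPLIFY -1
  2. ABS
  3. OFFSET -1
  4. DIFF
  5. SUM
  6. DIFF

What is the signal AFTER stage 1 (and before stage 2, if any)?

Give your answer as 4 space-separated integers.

Answer: 3 5 -6 -4

Derivation:
Input: [-3, -5, 6, 4]
Stage 1 (AMPLIFY -1): -3*-1=3, -5*-1=5, 6*-1=-6, 4*-1=-4 -> [3, 5, -6, -4]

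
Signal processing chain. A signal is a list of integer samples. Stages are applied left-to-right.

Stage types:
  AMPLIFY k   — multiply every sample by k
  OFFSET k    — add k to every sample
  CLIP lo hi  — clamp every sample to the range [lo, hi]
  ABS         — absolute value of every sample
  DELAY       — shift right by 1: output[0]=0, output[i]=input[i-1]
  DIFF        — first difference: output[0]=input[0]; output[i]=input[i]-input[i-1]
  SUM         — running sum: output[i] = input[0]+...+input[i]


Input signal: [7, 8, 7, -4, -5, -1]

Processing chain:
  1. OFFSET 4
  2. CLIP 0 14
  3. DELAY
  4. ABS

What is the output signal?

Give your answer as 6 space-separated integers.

Answer: 0 11 12 11 0 0

Derivation:
Input: [7, 8, 7, -4, -5, -1]
Stage 1 (OFFSET 4): 7+4=11, 8+4=12, 7+4=11, -4+4=0, -5+4=-1, -1+4=3 -> [11, 12, 11, 0, -1, 3]
Stage 2 (CLIP 0 14): clip(11,0,14)=11, clip(12,0,14)=12, clip(11,0,14)=11, clip(0,0,14)=0, clip(-1,0,14)=0, clip(3,0,14)=3 -> [11, 12, 11, 0, 0, 3]
Stage 3 (DELAY): [0, 11, 12, 11, 0, 0] = [0, 11, 12, 11, 0, 0] -> [0, 11, 12, 11, 0, 0]
Stage 4 (ABS): |0|=0, |11|=11, |12|=12, |11|=11, |0|=0, |0|=0 -> [0, 11, 12, 11, 0, 0]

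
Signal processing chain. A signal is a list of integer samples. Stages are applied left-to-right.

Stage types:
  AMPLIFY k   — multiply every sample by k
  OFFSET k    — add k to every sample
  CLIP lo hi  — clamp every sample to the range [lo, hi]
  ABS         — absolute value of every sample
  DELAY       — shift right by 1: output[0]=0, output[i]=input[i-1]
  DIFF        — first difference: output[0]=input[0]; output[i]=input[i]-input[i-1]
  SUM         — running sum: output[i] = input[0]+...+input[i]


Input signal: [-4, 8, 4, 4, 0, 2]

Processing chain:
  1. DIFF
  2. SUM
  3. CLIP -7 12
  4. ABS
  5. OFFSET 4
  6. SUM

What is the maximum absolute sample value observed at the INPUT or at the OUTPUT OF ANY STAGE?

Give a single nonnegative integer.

Answer: 46

Derivation:
Input: [-4, 8, 4, 4, 0, 2] (max |s|=8)
Stage 1 (DIFF): s[0]=-4, 8--4=12, 4-8=-4, 4-4=0, 0-4=-4, 2-0=2 -> [-4, 12, -4, 0, -4, 2] (max |s|=12)
Stage 2 (SUM): sum[0..0]=-4, sum[0..1]=8, sum[0..2]=4, sum[0..3]=4, sum[0..4]=0, sum[0..5]=2 -> [-4, 8, 4, 4, 0, 2] (max |s|=8)
Stage 3 (CLIP -7 12): clip(-4,-7,12)=-4, clip(8,-7,12)=8, clip(4,-7,12)=4, clip(4,-7,12)=4, clip(0,-7,12)=0, clip(2,-7,12)=2 -> [-4, 8, 4, 4, 0, 2] (max |s|=8)
Stage 4 (ABS): |-4|=4, |8|=8, |4|=4, |4|=4, |0|=0, |2|=2 -> [4, 8, 4, 4, 0, 2] (max |s|=8)
Stage 5 (OFFSET 4): 4+4=8, 8+4=12, 4+4=8, 4+4=8, 0+4=4, 2+4=6 -> [8, 12, 8, 8, 4, 6] (max |s|=12)
Stage 6 (SUM): sum[0..0]=8, sum[0..1]=20, sum[0..2]=28, sum[0..3]=36, sum[0..4]=40, sum[0..5]=46 -> [8, 20, 28, 36, 40, 46] (max |s|=46)
Overall max amplitude: 46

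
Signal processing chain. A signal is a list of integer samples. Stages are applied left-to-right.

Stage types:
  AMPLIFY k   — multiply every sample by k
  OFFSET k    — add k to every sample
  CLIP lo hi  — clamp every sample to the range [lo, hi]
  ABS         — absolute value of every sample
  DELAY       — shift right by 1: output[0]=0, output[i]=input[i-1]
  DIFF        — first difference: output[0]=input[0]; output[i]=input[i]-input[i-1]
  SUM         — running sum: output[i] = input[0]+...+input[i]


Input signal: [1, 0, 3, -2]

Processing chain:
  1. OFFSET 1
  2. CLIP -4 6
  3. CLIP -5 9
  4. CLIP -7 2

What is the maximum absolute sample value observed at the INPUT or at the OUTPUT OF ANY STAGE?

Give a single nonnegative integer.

Input: [1, 0, 3, -2] (max |s|=3)
Stage 1 (OFFSET 1): 1+1=2, 0+1=1, 3+1=4, -2+1=-1 -> [2, 1, 4, -1] (max |s|=4)
Stage 2 (CLIP -4 6): clip(2,-4,6)=2, clip(1,-4,6)=1, clip(4,-4,6)=4, clip(-1,-4,6)=-1 -> [2, 1, 4, -1] (max |s|=4)
Stage 3 (CLIP -5 9): clip(2,-5,9)=2, clip(1,-5,9)=1, clip(4,-5,9)=4, clip(-1,-5,9)=-1 -> [2, 1, 4, -1] (max |s|=4)
Stage 4 (CLIP -7 2): clip(2,-7,2)=2, clip(1,-7,2)=1, clip(4,-7,2)=2, clip(-1,-7,2)=-1 -> [2, 1, 2, -1] (max |s|=2)
Overall max amplitude: 4

Answer: 4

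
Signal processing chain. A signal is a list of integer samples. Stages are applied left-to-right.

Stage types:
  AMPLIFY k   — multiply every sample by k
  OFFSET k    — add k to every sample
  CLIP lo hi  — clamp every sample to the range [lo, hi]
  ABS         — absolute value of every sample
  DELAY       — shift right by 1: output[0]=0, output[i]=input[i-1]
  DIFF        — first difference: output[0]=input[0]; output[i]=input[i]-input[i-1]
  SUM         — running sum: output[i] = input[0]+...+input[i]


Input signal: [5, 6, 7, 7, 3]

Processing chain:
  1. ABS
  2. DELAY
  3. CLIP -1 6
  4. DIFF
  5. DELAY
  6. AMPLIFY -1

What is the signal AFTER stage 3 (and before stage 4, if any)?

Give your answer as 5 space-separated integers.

Answer: 0 5 6 6 6

Derivation:
Input: [5, 6, 7, 7, 3]
Stage 1 (ABS): |5|=5, |6|=6, |7|=7, |7|=7, |3|=3 -> [5, 6, 7, 7, 3]
Stage 2 (DELAY): [0, 5, 6, 7, 7] = [0, 5, 6, 7, 7] -> [0, 5, 6, 7, 7]
Stage 3 (CLIP -1 6): clip(0,-1,6)=0, clip(5,-1,6)=5, clip(6,-1,6)=6, clip(7,-1,6)=6, clip(7,-1,6)=6 -> [0, 5, 6, 6, 6]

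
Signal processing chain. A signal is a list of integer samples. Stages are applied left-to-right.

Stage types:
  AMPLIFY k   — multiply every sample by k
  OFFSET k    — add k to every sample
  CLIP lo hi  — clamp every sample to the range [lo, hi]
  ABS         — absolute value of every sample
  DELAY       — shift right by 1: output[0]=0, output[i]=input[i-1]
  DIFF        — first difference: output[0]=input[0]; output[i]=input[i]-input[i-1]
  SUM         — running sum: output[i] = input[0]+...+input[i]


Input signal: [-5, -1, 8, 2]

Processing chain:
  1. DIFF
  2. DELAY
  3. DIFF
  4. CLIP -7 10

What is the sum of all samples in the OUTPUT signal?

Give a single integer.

Input: [-5, -1, 8, 2]
Stage 1 (DIFF): s[0]=-5, -1--5=4, 8--1=9, 2-8=-6 -> [-5, 4, 9, -6]
Stage 2 (DELAY): [0, -5, 4, 9] = [0, -5, 4, 9] -> [0, -5, 4, 9]
Stage 3 (DIFF): s[0]=0, -5-0=-5, 4--5=9, 9-4=5 -> [0, -5, 9, 5]
Stage 4 (CLIP -7 10): clip(0,-7,10)=0, clip(-5,-7,10)=-5, clip(9,-7,10)=9, clip(5,-7,10)=5 -> [0, -5, 9, 5]
Output sum: 9

Answer: 9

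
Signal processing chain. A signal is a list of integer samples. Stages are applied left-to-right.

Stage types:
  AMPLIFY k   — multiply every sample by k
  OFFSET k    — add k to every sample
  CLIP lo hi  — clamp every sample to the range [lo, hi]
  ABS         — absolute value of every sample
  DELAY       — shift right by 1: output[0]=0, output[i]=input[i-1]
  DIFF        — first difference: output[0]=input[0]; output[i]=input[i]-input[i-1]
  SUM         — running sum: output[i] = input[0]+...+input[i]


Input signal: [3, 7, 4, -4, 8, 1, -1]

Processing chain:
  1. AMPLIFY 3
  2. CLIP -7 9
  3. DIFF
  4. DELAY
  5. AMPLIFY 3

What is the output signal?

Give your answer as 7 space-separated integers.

Input: [3, 7, 4, -4, 8, 1, -1]
Stage 1 (AMPLIFY 3): 3*3=9, 7*3=21, 4*3=12, -4*3=-12, 8*3=24, 1*3=3, -1*3=-3 -> [9, 21, 12, -12, 24, 3, -3]
Stage 2 (CLIP -7 9): clip(9,-7,9)=9, clip(21,-7,9)=9, clip(12,-7,9)=9, clip(-12,-7,9)=-7, clip(24,-7,9)=9, clip(3,-7,9)=3, clip(-3,-7,9)=-3 -> [9, 9, 9, -7, 9, 3, -3]
Stage 3 (DIFF): s[0]=9, 9-9=0, 9-9=0, -7-9=-16, 9--7=16, 3-9=-6, -3-3=-6 -> [9, 0, 0, -16, 16, -6, -6]
Stage 4 (DELAY): [0, 9, 0, 0, -16, 16, -6] = [0, 9, 0, 0, -16, 16, -6] -> [0, 9, 0, 0, -16, 16, -6]
Stage 5 (AMPLIFY 3): 0*3=0, 9*3=27, 0*3=0, 0*3=0, -16*3=-48, 16*3=48, -6*3=-18 -> [0, 27, 0, 0, -48, 48, -18]

Answer: 0 27 0 0 -48 48 -18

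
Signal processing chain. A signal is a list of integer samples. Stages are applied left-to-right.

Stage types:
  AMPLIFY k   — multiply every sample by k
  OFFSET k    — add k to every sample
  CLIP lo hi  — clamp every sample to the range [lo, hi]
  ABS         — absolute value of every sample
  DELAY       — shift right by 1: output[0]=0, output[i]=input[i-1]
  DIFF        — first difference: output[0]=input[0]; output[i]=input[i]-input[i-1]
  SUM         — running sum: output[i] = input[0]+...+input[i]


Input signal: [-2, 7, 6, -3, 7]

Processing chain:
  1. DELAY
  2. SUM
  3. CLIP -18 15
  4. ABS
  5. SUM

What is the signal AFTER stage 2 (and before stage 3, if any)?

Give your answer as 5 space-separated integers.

Answer: 0 -2 5 11 8

Derivation:
Input: [-2, 7, 6, -3, 7]
Stage 1 (DELAY): [0, -2, 7, 6, -3] = [0, -2, 7, 6, -3] -> [0, -2, 7, 6, -3]
Stage 2 (SUM): sum[0..0]=0, sum[0..1]=-2, sum[0..2]=5, sum[0..3]=11, sum[0..4]=8 -> [0, -2, 5, 11, 8]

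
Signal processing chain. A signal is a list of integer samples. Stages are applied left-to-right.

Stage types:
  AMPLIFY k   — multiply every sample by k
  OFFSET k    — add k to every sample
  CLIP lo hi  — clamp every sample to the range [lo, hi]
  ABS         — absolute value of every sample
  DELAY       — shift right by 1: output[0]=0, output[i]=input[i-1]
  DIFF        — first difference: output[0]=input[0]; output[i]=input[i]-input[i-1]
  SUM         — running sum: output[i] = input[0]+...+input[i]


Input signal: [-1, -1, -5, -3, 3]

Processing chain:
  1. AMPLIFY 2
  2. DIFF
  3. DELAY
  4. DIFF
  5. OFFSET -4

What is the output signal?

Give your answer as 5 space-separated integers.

Answer: -4 -6 -2 -12 8

Derivation:
Input: [-1, -1, -5, -3, 3]
Stage 1 (AMPLIFY 2): -1*2=-2, -1*2=-2, -5*2=-10, -3*2=-6, 3*2=6 -> [-2, -2, -10, -6, 6]
Stage 2 (DIFF): s[0]=-2, -2--2=0, -10--2=-8, -6--10=4, 6--6=12 -> [-2, 0, -8, 4, 12]
Stage 3 (DELAY): [0, -2, 0, -8, 4] = [0, -2, 0, -8, 4] -> [0, -2, 0, -8, 4]
Stage 4 (DIFF): s[0]=0, -2-0=-2, 0--2=2, -8-0=-8, 4--8=12 -> [0, -2, 2, -8, 12]
Stage 5 (OFFSET -4): 0+-4=-4, -2+-4=-6, 2+-4=-2, -8+-4=-12, 12+-4=8 -> [-4, -6, -2, -12, 8]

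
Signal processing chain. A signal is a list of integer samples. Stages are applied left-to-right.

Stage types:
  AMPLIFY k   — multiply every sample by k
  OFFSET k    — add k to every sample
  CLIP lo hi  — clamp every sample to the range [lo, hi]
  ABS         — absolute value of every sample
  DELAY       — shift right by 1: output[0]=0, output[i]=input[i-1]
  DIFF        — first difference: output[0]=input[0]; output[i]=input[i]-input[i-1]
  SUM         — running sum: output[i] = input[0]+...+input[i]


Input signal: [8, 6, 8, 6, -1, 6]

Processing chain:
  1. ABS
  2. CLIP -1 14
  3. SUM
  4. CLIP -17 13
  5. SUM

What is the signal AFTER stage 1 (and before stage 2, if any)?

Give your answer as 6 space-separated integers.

Answer: 8 6 8 6 1 6

Derivation:
Input: [8, 6, 8, 6, -1, 6]
Stage 1 (ABS): |8|=8, |6|=6, |8|=8, |6|=6, |-1|=1, |6|=6 -> [8, 6, 8, 6, 1, 6]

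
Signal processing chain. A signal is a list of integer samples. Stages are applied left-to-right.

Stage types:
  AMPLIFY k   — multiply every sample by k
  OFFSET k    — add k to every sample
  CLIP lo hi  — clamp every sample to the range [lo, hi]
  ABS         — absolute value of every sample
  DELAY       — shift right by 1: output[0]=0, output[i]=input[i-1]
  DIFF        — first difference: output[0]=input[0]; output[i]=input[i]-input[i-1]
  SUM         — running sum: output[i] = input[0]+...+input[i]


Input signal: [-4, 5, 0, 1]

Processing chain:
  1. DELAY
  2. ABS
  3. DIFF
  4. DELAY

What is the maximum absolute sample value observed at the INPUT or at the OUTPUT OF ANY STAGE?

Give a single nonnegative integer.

Input: [-4, 5, 0, 1] (max |s|=5)
Stage 1 (DELAY): [0, -4, 5, 0] = [0, -4, 5, 0] -> [0, -4, 5, 0] (max |s|=5)
Stage 2 (ABS): |0|=0, |-4|=4, |5|=5, |0|=0 -> [0, 4, 5, 0] (max |s|=5)
Stage 3 (DIFF): s[0]=0, 4-0=4, 5-4=1, 0-5=-5 -> [0, 4, 1, -5] (max |s|=5)
Stage 4 (DELAY): [0, 0, 4, 1] = [0, 0, 4, 1] -> [0, 0, 4, 1] (max |s|=4)
Overall max amplitude: 5

Answer: 5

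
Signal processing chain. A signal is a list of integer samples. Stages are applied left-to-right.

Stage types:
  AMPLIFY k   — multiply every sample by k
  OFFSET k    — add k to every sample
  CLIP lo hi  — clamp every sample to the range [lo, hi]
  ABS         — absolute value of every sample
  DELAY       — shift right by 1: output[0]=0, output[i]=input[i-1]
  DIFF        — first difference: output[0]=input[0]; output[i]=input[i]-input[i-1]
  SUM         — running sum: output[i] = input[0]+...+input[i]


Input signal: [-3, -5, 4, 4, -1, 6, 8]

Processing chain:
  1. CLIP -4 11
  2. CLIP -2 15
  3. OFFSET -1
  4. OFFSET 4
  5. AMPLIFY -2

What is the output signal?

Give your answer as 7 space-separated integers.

Input: [-3, -5, 4, 4, -1, 6, 8]
Stage 1 (CLIP -4 11): clip(-3,-4,11)=-3, clip(-5,-4,11)=-4, clip(4,-4,11)=4, clip(4,-4,11)=4, clip(-1,-4,11)=-1, clip(6,-4,11)=6, clip(8,-4,11)=8 -> [-3, -4, 4, 4, -1, 6, 8]
Stage 2 (CLIP -2 15): clip(-3,-2,15)=-2, clip(-4,-2,15)=-2, clip(4,-2,15)=4, clip(4,-2,15)=4, clip(-1,-2,15)=-1, clip(6,-2,15)=6, clip(8,-2,15)=8 -> [-2, -2, 4, 4, -1, 6, 8]
Stage 3 (OFFSET -1): -2+-1=-3, -2+-1=-3, 4+-1=3, 4+-1=3, -1+-1=-2, 6+-1=5, 8+-1=7 -> [-3, -3, 3, 3, -2, 5, 7]
Stage 4 (OFFSET 4): -3+4=1, -3+4=1, 3+4=7, 3+4=7, -2+4=2, 5+4=9, 7+4=11 -> [1, 1, 7, 7, 2, 9, 11]
Stage 5 (AMPLIFY -2): 1*-2=-2, 1*-2=-2, 7*-2=-14, 7*-2=-14, 2*-2=-4, 9*-2=-18, 11*-2=-22 -> [-2, -2, -14, -14, -4, -18, -22]

Answer: -2 -2 -14 -14 -4 -18 -22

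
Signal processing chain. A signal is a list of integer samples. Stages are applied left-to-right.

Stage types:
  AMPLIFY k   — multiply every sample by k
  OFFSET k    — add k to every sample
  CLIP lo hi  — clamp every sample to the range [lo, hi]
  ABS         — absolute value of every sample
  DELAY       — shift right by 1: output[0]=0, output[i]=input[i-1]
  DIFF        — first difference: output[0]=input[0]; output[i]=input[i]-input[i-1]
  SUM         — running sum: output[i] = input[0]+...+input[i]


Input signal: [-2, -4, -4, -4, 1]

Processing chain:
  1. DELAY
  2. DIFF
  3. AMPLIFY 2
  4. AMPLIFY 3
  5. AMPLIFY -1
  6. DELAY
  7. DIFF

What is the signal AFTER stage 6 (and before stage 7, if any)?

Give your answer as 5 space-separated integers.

Answer: 0 0 12 12 0

Derivation:
Input: [-2, -4, -4, -4, 1]
Stage 1 (DELAY): [0, -2, -4, -4, -4] = [0, -2, -4, -4, -4] -> [0, -2, -4, -4, -4]
Stage 2 (DIFF): s[0]=0, -2-0=-2, -4--2=-2, -4--4=0, -4--4=0 -> [0, -2, -2, 0, 0]
Stage 3 (AMPLIFY 2): 0*2=0, -2*2=-4, -2*2=-4, 0*2=0, 0*2=0 -> [0, -4, -4, 0, 0]
Stage 4 (AMPLIFY 3): 0*3=0, -4*3=-12, -4*3=-12, 0*3=0, 0*3=0 -> [0, -12, -12, 0, 0]
Stage 5 (AMPLIFY -1): 0*-1=0, -12*-1=12, -12*-1=12, 0*-1=0, 0*-1=0 -> [0, 12, 12, 0, 0]
Stage 6 (DELAY): [0, 0, 12, 12, 0] = [0, 0, 12, 12, 0] -> [0, 0, 12, 12, 0]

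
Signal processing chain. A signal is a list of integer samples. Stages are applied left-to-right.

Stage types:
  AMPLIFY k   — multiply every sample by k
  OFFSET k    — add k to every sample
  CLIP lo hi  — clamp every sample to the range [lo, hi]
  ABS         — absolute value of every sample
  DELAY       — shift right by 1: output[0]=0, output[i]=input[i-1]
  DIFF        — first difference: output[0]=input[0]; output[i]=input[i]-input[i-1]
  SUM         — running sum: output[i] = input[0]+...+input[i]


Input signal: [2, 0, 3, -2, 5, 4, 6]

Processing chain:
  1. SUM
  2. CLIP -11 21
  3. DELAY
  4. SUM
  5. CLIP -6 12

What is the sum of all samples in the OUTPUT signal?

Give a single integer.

Input: [2, 0, 3, -2, 5, 4, 6]
Stage 1 (SUM): sum[0..0]=2, sum[0..1]=2, sum[0..2]=5, sum[0..3]=3, sum[0..4]=8, sum[0..5]=12, sum[0..6]=18 -> [2, 2, 5, 3, 8, 12, 18]
Stage 2 (CLIP -11 21): clip(2,-11,21)=2, clip(2,-11,21)=2, clip(5,-11,21)=5, clip(3,-11,21)=3, clip(8,-11,21)=8, clip(12,-11,21)=12, clip(18,-11,21)=18 -> [2, 2, 5, 3, 8, 12, 18]
Stage 3 (DELAY): [0, 2, 2, 5, 3, 8, 12] = [0, 2, 2, 5, 3, 8, 12] -> [0, 2, 2, 5, 3, 8, 12]
Stage 4 (SUM): sum[0..0]=0, sum[0..1]=2, sum[0..2]=4, sum[0..3]=9, sum[0..4]=12, sum[0..5]=20, sum[0..6]=32 -> [0, 2, 4, 9, 12, 20, 32]
Stage 5 (CLIP -6 12): clip(0,-6,12)=0, clip(2,-6,12)=2, clip(4,-6,12)=4, clip(9,-6,12)=9, clip(12,-6,12)=12, clip(20,-6,12)=12, clip(32,-6,12)=12 -> [0, 2, 4, 9, 12, 12, 12]
Output sum: 51

Answer: 51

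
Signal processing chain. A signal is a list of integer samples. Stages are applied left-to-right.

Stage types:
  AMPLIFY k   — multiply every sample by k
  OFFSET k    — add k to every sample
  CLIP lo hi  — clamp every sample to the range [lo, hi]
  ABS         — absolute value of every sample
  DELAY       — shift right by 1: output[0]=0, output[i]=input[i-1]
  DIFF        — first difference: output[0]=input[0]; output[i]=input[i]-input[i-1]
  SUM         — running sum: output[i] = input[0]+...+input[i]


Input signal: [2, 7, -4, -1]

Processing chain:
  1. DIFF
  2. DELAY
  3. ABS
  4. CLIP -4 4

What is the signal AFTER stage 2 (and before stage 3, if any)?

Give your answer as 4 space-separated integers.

Input: [2, 7, -4, -1]
Stage 1 (DIFF): s[0]=2, 7-2=5, -4-7=-11, -1--4=3 -> [2, 5, -11, 3]
Stage 2 (DELAY): [0, 2, 5, -11] = [0, 2, 5, -11] -> [0, 2, 5, -11]

Answer: 0 2 5 -11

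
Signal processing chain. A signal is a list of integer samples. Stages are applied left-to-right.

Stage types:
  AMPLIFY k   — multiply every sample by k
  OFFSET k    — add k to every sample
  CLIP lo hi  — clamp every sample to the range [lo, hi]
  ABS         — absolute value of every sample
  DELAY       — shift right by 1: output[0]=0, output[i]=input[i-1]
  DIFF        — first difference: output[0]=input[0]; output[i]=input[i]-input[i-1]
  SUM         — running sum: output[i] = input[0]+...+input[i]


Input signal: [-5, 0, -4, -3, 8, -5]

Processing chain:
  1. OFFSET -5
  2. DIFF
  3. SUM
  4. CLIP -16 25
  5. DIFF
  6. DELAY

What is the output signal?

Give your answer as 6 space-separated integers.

Input: [-5, 0, -4, -3, 8, -5]
Stage 1 (OFFSET -5): -5+-5=-10, 0+-5=-5, -4+-5=-9, -3+-5=-8, 8+-5=3, -5+-5=-10 -> [-10, -5, -9, -8, 3, -10]
Stage 2 (DIFF): s[0]=-10, -5--10=5, -9--5=-4, -8--9=1, 3--8=11, -10-3=-13 -> [-10, 5, -4, 1, 11, -13]
Stage 3 (SUM): sum[0..0]=-10, sum[0..1]=-5, sum[0..2]=-9, sum[0..3]=-8, sum[0..4]=3, sum[0..5]=-10 -> [-10, -5, -9, -8, 3, -10]
Stage 4 (CLIP -16 25): clip(-10,-16,25)=-10, clip(-5,-16,25)=-5, clip(-9,-16,25)=-9, clip(-8,-16,25)=-8, clip(3,-16,25)=3, clip(-10,-16,25)=-10 -> [-10, -5, -9, -8, 3, -10]
Stage 5 (DIFF): s[0]=-10, -5--10=5, -9--5=-4, -8--9=1, 3--8=11, -10-3=-13 -> [-10, 5, -4, 1, 11, -13]
Stage 6 (DELAY): [0, -10, 5, -4, 1, 11] = [0, -10, 5, -4, 1, 11] -> [0, -10, 5, -4, 1, 11]

Answer: 0 -10 5 -4 1 11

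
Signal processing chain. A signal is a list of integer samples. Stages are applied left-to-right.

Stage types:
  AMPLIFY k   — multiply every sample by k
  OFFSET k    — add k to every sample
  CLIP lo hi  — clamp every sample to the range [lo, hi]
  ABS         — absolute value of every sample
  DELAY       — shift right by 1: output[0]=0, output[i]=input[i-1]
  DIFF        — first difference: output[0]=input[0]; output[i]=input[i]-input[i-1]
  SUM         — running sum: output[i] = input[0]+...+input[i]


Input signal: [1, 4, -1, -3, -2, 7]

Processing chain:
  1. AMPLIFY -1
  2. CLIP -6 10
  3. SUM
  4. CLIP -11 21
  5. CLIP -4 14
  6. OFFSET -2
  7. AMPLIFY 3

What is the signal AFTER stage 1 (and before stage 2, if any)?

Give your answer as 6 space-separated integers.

Input: [1, 4, -1, -3, -2, 7]
Stage 1 (AMPLIFY -1): 1*-1=-1, 4*-1=-4, -1*-1=1, -3*-1=3, -2*-1=2, 7*-1=-7 -> [-1, -4, 1, 3, 2, -7]

Answer: -1 -4 1 3 2 -7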